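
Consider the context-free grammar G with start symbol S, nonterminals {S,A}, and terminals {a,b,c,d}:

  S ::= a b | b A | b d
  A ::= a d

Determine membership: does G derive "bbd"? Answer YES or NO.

Convert to CNF:
  S -> T0 T2 | T2 A | T2 T1
  A -> T0 T1
  T0 -> a
  T1 -> d
  T2 -> b

CYK fill:
  cell(0,0) b: {T2}  orig:{}
  cell(1,1) b: {T2}  orig:{}
  cell(2,2) d: {T1}  orig:{}
  cell(0,1) bb: ∅
  cell(1,2) bd: {S}
  cell(0,2) bbd: ∅

S ∉ T[0,2] ⇒ NO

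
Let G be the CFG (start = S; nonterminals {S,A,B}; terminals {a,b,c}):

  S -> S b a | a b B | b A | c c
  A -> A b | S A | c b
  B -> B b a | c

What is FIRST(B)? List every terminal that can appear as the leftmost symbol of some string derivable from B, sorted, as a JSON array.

FIRST iteration:
iter 1:
  A via A→c b: +{c}
  B via B→c: +{c}
  S via S→a b B: +{a}
  S via S→b A: +{b}
  S via S→c c: +{c}
  FIRST(S)={a,b,c}  FIRST(A)={c}  FIRST(B)={c}
iter 2:
  A via A→S A: +{a,b}
  FIRST(S)={a,b,c}  FIRST(A)={a,b,c}  FIRST(B)={c}
iter 3: (stable)
  FIRST(S)={a,b,c}  FIRST(A)={a,b,c}  FIRST(B)={c}

FIRST(B) = ["c"]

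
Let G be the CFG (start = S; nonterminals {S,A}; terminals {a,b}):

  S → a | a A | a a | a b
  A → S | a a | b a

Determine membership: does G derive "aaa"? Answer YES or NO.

CNF form of G:
  S -> T0 A | T0 T0 | T0 T1 | a
  A -> T0 A | T0 T0 | T0 T1 | T1 T0 | a
  T0 -> a
  T1 -> b

CYK fill:
  cell(0,0) a: {A,S,T0}  orig:{A,S}
  cell(1,1) a: {A,S,T0}  orig:{A,S}
  cell(2,2) a: {A,S,T0}  orig:{A,S}
  cell(0,1) aa: {A,S}
  cell(1,2) aa: {A,S}
  cell(0,2) aaa: {A,S}

S ∈ T[0,2] ⇒ YES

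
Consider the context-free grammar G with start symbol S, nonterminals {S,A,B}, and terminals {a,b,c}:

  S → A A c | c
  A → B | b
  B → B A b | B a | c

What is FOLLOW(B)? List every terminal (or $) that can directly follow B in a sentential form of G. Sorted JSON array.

FIRST sets, iterate to fixpoint:
iter 1:
  A via A→b: +{b}
  B via B→c: +{c}
  S via S→A A c: +{b}
  S via S→c: +{c}
  S: {b,c}  A: {b}  B: {c}
iter 2:
  A via A→B: +{c}
  S: {b,c}  A: {b,c}  B: {c}
iter 3: (no change)
  S: {b,c}  A: {b,c}  B: {c}

FOLLOW sets:
FOLLOW(S) := {$}
iter 1:
  B→B A b: FOLLOW(B) ⊇ FIRST(A) = {b,c}; new: +{b,c}
  B→B A b: FOLLOW(A) ⊇ FIRST(b) = {b}; new: +{b}
  B→B a: FOLLOW(B) ⊇ FIRST(a) = {a}; new: +{a}
  S→A A c: FOLLOW(A) ⊇ FIRST(A) = {b,c}; new: +{c}
  FOLLOW(S)={$}  FOLLOW(A)={b,c}  FOLLOW(B)={a,b,c}
iter 2: (no change)
  FOLLOW(S)={$}  FOLLOW(A)={b,c}  FOLLOW(B)={a,b,c}

FOLLOW(B) = ["a", "b", "c"]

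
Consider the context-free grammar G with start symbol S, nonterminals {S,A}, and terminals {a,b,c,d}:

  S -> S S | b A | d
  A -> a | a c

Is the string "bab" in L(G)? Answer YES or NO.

Convert to CNF:
  S -> S S | T2 A | d
  A -> T0 T1 | a
  T0 -> a
  T1 -> c
  T2 -> b

CYK table (by increasing span):
  cell(0,0) b: {T2}  orig:{}
  cell(1,1) a: {A,T0}  orig:{A}
  cell(2,2) b: {T2}  orig:{}
  cell(0,1) ba: {S}
  cell(1,2) ab: ∅
  cell(0,2) bab: ∅

S ∉ T[0,2] ⇒ NO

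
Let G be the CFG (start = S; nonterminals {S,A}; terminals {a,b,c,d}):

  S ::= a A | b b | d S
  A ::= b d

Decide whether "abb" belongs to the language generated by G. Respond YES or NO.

Convert to CNF:
  S -> T0 T0 | T1 S | T2 A
  A -> T0 T1
  T0 -> b
  T1 -> d
  T2 -> a

Fill CYK table bottom-up:
  cell(0,0) a: {T2}  orig:{}
  cell(1,1) b: {T0}  orig:{}
  cell(2,2) b: {T0}  orig:{}
  cell(0,1) ab: ∅
  cell(1,2) bb: {S}
  cell(0,2) abb: ∅

S ∉ T[0,2] ⇒ NO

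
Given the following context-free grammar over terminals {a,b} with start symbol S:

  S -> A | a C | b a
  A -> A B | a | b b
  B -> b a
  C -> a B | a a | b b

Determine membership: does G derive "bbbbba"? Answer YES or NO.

Convert to CNF:
  S -> A B | T0 T0 | T0 T1 | T1 C | a
  A -> A B | T0 T0 | a
  B -> T0 T1
  C -> T0 T0 | T1 B | T1 T1
  T0 -> b
  T1 -> a

CYK table (by increasing span):
  T[0,0] 'b' = {T0}  orig:{}
  T[1,1] 'b' = {T0}  orig:{}
  T[2,2] 'b' = {T0}  orig:{}
  T[3,3] 'b' = {T0}  orig:{}
  T[4,4] 'b' = {T0}  orig:{}
  T[5,5] 'a' = {A,S,T1}  orig:{A,S}
  T[0,1] 'bb' = {A,C,S}
  T[1,2] 'bb' = {A,C,S}
  T[2,3] 'bb' = {A,C,S}
  T[3,4] 'bb' = {A,C,S}
  T[4,5] 'ba' = {B,S}
  T[0,2] 'bbb' = ∅
  T[1,3] 'bbb' = ∅
  T[2,4] 'bbb' = ∅
  T[3,5] 'bba' = ∅
  T[0,3] 'bbbb' = ∅
  T[1,4] 'bbbb' = ∅
  T[2,5] 'bbba' = {A,S}
  T[0,4] 'bbbbb' = ∅
  T[1,5] 'bbbba' = ∅
  T[0,5] 'bbbbba' = ∅

S ∉ T[0,5] ⇒ NO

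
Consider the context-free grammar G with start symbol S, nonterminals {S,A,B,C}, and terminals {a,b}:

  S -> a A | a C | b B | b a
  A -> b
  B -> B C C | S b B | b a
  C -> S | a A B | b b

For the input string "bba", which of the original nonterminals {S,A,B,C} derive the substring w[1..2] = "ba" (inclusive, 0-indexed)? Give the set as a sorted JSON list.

Convert to CNF:
  S -> T0 B | T0 T1 | T1 A | T1 C
  A -> b
  B -> B X2 | S X3 | T0 T1
  C -> T0 B | T0 T0 | T0 T1 | T1 A | T1 C | T1 X4
  T0 -> b
  T1 -> a
  X2 -> C C
  X3 -> T0 B
  X4 -> A B

CYK table (by increasing span) (cells [i..j] with 1 ≤ i ≤ j ≤ 2 only):
  cell(1,1) b: {A,T0}  orig:{A}
  cell(2,2) a: {T1}  orig:{}
  cell(1,2) ba: {B,C,S}

Original NTs in T[1,2] deriving "ba": ["B", "C", "S"]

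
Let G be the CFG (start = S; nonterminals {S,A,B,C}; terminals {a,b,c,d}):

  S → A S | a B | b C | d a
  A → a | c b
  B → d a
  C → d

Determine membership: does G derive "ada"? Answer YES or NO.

CNF form of G:
  S -> A S | T1 C | T2 T3 | T3 B
  A -> T0 T1 | a
  B -> T2 T3
  C -> d
  T0 -> c
  T1 -> b
  T2 -> d
  T3 -> a

Fill CYK table bottom-up:
  T[0,0] 'a' = {A,T3}  orig:{A}
  T[1,1] 'd' = {C,T2}  orig:{C}
  T[2,2] 'a' = {A,T3}  orig:{A}
  T[0,1] 'ad' = ∅
  T[1,2] 'da' = {B,S}
  T[0,2] 'ada' = {S}

S ∈ T[0,2] ⇒ YES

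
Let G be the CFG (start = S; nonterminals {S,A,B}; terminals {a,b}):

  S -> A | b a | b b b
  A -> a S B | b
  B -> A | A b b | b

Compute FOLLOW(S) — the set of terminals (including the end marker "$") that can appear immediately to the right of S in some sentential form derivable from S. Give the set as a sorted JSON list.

FIRST iteration:
round 1:
  A via A→a S B: +{a}
  A via A→b: +{b}
  B via B→A: +{a,b}
  S via S→A: +{a,b}
  FIRST(S)={a,b}  FIRST(A)={a,b}  FIRST(B)={a,b}
round 2: — fixpoint
  FIRST(S)={a,b}  FIRST(A)={a,b}  FIRST(B)={a,b}

FOLLOW sets:
FOLLOW(S) := {$}
pass 1:
  A→a S B: FOLLOW(S) ⊇ FIRST(B) = {a,b}; new: +{a,b}
  B→A b b: FOLLOW(A) ⊇ FIRST(b) = {b}; new: +{b}
  S→A: FOLLOW(A) ⊇ FOLLOW(S) ⊇ {$,a,b}; new: +{$,a}
  FOLLOW[S]={$,a,b}  FOLLOW[A]={$,a,b}  FOLLOW[B]={}
pass 2:
  A→a S B: FOLLOW(B) ⊇ FOLLOW(A) ⊇ {$,a,b}; new: +{$,a,b}
  FOLLOW[S]={$,a,b}  FOLLOW[A]={$,a,b}  FOLLOW[B]={$,a,b}
pass 3: (stable)
  FOLLOW[S]={$,a,b}  FOLLOW[A]={$,a,b}  FOLLOW[B]={$,a,b}

FOLLOW(S) = ["$", "a", "b"]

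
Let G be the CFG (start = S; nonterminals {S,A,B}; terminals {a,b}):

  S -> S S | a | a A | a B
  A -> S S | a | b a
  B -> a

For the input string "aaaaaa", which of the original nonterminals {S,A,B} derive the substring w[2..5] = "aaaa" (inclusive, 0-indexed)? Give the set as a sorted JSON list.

CNF form of G:
  S -> S S | T1 A | T1 B | a
  A -> S S | T0 T1 | a
  B -> a
  T0 -> b
  T1 -> a

CYK table (by increasing span) — only the sub-triangle for w[2..5]:
  [2..2]={A,B,S,T1}  "a"  orig:{A,B,S}
  [3..3]={A,B,S,T1}  "a"  orig:{A,B,S}
  [4..4]={A,B,S,T1}  "a"  orig:{A,B,S}
  [5..5]={A,B,S,T1}  "a"  orig:{A,B,S}
  [2..3]={A,S}  "aa"
  [3..4]={A,S}  "aa"
  [4..5]={A,S}  "aa"
  [2..4]={A,S}  "aaa"
  [3..5]={A,S}  "aaa"
  [2..5]={A,S}  "aaaa"

Original NTs in T[2,5] deriving "aaaa": ["A", "S"]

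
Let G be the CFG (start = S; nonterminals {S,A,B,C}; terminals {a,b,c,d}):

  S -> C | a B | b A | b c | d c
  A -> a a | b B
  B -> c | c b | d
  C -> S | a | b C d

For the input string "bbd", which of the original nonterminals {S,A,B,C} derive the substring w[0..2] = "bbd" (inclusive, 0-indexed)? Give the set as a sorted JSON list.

CNF form of G:
  S -> T0 B | T1 A | T1 T2 | T1 X5 | T3 T2 | a
  A -> T0 T0 | T1 B
  B -> T2 T1 | c | d
  C -> T0 B | T1 A | T1 T2 | T1 X4 | T3 T2 | a
  T0 -> a
  T1 -> b
  T2 -> c
  T3 -> d
  X4 -> C T3
  X5 -> C T3

Fill CYK table bottom-up — only the sub-triangle for w[0..2]:
  [0..0]={T1}  "b"  orig:{}
  [1..1]={T1}  "b"  orig:{}
  [2..2]={B,T3}  "d"  orig:{B}
  [0..1]=∅  "bb"
  [1..2]={A}  "bd"
  [0..2]={C,S}  "bbd"

Original NTs in T[0,2] deriving "bbd": ["C", "S"]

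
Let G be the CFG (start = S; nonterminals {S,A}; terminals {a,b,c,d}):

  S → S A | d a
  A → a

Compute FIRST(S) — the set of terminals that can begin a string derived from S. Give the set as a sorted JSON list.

FIRST sets, iterate to fixpoint:
[1]
  A via A→a: +{a}
  S via S→d a: +{d}
  S: {d}  A: {a}
[2] (stable)
  S: {d}  A: {a}

FIRST(S) = ["d"]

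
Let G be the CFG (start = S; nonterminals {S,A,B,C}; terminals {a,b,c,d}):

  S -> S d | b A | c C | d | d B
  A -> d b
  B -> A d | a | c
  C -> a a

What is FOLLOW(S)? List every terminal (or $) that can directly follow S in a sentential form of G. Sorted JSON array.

FIRST iteration:
[1]
  A via A→d b: +{d}
  B via B→A d: +{d}
  B via B→a: +{a}
  B via B→c: +{c}
  C via C→a a: +{a}
  S via S→b A: +{b}
  S via S→c C: +{c}
  S via S→d: +{d}
  S: {b,c,d}  A: {d}  B: {a,c,d}  C: {a}
[2] (no change)
  S: {b,c,d}  A: {d}  B: {a,c,d}  C: {a}

Compute FOLLOW by fixpoint:
FOLLOW(S) := {$}
[1]
  B→A d: FOLLOW(A) ⊇ FIRST(d) = {d}; new: +{d}
  S→S d: FOLLOW(S) ⊇ FIRST(d) = {d}; new: +{d}
  S→b A: FOLLOW(A) ⊇ FOLLOW(S) ⊇ {$,d}; new: +{$}
  S→c C: FOLLOW(C) ⊇ FOLLOW(S) ⊇ {$,d}; new: +{$,d}
  S→d B: FOLLOW(B) ⊇ FOLLOW(S) ⊇ {$,d}; new: +{$,d}
  S: {$,d}  A: {$,d}  B: {$,d}  C: {$,d}
[2] done
  S: {$,d}  A: {$,d}  B: {$,d}  C: {$,d}

FOLLOW(S) = ["$", "d"]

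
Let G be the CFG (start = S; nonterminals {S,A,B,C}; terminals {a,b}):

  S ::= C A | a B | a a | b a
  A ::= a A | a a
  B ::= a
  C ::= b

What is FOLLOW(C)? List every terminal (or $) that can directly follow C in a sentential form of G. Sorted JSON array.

FIRST iteration:
pass 1:
  A via A→a A: +{a}
  B via B→a: +{a}
  C via C→b: +{b}
  S via S→C A: +{b}
  S via S→a B: +{a}
  FIRST(S)={a,b}  FIRST(A)={a}  FIRST(B)={a}  FIRST(C)={b}
pass 2: done
  FIRST(S)={a,b}  FIRST(A)={a}  FIRST(B)={a}  FIRST(C)={b}

FOLLOW iteration:
FOLLOW(S) := {$}
pass 1:
  S→C A: FOLLOW(C) ⊇ FIRST(A) = {a}; new: +{a}
  S→C A: FOLLOW(A) ⊇ FOLLOW(S) ⊇ {$}; new: +{$}
  S→a B: FOLLOW(B) ⊇ FOLLOW(S) ⊇ {$}; new: +{$}
  FOLLOW[S]={$}  FOLLOW[A]={$}  FOLLOW[B]={$}  FOLLOW[C]={a}
pass 2: (stable)
  FOLLOW[S]={$}  FOLLOW[A]={$}  FOLLOW[B]={$}  FOLLOW[C]={a}

FOLLOW(C) = ["a"]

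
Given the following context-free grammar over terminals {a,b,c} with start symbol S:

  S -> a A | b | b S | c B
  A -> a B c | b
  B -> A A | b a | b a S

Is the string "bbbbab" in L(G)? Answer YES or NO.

Convert to CNF:
  S -> T0 A | T1 B | T2 S | b
  A -> T0 X3 | b
  B -> A A | T2 T0 | T2 X4
  T0 -> a
  T1 -> c
  T2 -> b
  X3 -> B T1
  X4 -> T0 S

CYK fill:
  [0..0]={A,S,T2}  "b"  orig:{A,S}
  [1..1]={A,S,T2}  "b"  orig:{A,S}
  [2..2]={A,S,T2}  "b"  orig:{A,S}
  [3..3]={A,S,T2}  "b"  orig:{A,S}
  [4..4]={T0}  "a"  orig:{}
  [5..5]={A,S,T2}  "b"  orig:{A,S}
  [0..1]={B,S}  "bb"
  [1..2]={B,S}  "bb"
  [2..3]={B,S}  "bb"
  [3..4]={B}  "ba"
  [4..5]={S,X4}  "ab"  orig:{S}
  [0..2]={S}  "bbb"
  [1..3]={S}  "bbb"
  [2..4]=∅  "bba"
  [3..5]={B,S}  "bab"
  [0..3]={S}  "bbbb"
  [1..4]=∅  "bbba"
  [2..5]={S}  "bbab"
  [0..4]=∅  "bbbba"
  [1..5]={S}  "bbbab"
  [0..5]={S}  "bbbbab"

S ∈ T[0,5] ⇒ YES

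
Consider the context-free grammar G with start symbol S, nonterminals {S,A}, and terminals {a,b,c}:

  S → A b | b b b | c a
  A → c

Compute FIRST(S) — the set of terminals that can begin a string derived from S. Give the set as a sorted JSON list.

FIRST sets, iterate to fixpoint:
iter 1:
  A via A→c: +{c}
  S via S→A b: +{c}
  S via S→b b b: +{b}
  S: {b,c}  A: {c}
iter 2: (stable)
  S: {b,c}  A: {c}

FIRST(S) = ["b", "c"]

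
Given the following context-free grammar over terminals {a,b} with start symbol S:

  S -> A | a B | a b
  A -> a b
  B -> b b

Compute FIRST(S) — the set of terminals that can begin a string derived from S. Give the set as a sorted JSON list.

Compute FIRST by fixpoint:
round 1:
  A via A→a b: +{a}
  B via B→b b: +{b}
  S via S→A: +{a}
  FIRST(S)={a}  FIRST(A)={a}  FIRST(B)={b}
round 2: — fixpoint
  FIRST(S)={a}  FIRST(A)={a}  FIRST(B)={b}

FIRST(S) = ["a"]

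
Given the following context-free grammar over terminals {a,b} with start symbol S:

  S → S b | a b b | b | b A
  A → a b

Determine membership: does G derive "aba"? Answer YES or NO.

CNF form of G:
  S -> S T1 | T0 X2 | T1 A | b
  A -> T0 T1
  T0 -> a
  T1 -> b
  X2 -> T1 T1

CYK fill:
  cell(0,0) a: {T0}  orig:{}
  cell(1,1) b: {S,T1}  orig:{S}
  cell(2,2) a: {T0}  orig:{}
  cell(0,1) ab: {A}
  cell(1,2) ba: ∅
  cell(0,2) aba: ∅

S ∉ T[0,2] ⇒ NO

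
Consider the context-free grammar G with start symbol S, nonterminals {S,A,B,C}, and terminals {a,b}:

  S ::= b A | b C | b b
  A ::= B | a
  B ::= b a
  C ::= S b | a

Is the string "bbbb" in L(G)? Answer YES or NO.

CNF form of G:
  S -> T0 A | T0 C | T0 T0
  A -> T0 T1 | a
  B -> T0 T1
  C -> S T0 | a
  T0 -> b
  T1 -> a

CYK table (by increasing span):
  [0..0]={T0}  "b"  orig:{}
  [1..1]={T0}  "b"  orig:{}
  [2..2]={T0}  "b"  orig:{}
  [3..3]={T0}  "b"  orig:{}
  [0..1]={S}  "bb"
  [1..2]={S}  "bb"
  [2..3]={S}  "bb"
  [0..2]={C}  "bbb"
  [1..3]={C}  "bbb"
  [0..3]={S}  "bbbb"

S ∈ T[0,3] ⇒ YES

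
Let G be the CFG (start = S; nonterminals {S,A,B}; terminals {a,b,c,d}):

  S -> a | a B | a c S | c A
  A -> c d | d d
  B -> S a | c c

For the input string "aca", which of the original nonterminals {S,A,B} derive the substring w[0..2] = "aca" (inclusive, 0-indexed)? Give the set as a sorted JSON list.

Convert to CNF:
  S -> T0 A | T2 B | T2 X3 | a
  A -> T0 T1 | T1 T1
  B -> S T2 | T0 T0
  T0 -> c
  T1 -> d
  T2 -> a
  X3 -> T0 S

CYK fill, restricted to cells inside w[0..2]:
  cell(0,0) a: {S,T2}  orig:{S}
  cell(1,1) c: {T0}  orig:{}
  cell(2,2) a: {S,T2}  orig:{S}
  cell(0,1) ac: ∅
  cell(1,2) ca: {X3}  orig:{}
  cell(0,2) aca: {S}

Original NTs in T[0,2] deriving "aca": ["S"]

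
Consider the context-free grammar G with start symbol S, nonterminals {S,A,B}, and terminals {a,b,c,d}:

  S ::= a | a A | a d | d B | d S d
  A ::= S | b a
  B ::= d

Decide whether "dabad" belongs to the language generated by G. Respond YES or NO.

CNF form of G:
  S -> T0 A | T0 T1 | T1 B | T1 X4 | a
  A -> T0 A | T0 T1 | T1 B | T1 X3 | T2 T0 | a
  B -> d
  T0 -> a
  T1 -> d
  T2 -> b
  X3 -> S T1
  X4 -> S T1

Fill CYK table bottom-up:
  T[0,0] 'd' = {B,T1}  orig:{B}
  T[1,1] 'a' = {A,S,T0}  orig:{A,S}
  T[2,2] 'b' = {T2}  orig:{}
  T[3,3] 'a' = {A,S,T0}  orig:{A,S}
  T[4,4] 'd' = {B,T1}  orig:{B}
  T[0,1] 'da' = ∅
  T[1,2] 'ab' = ∅
  T[2,3] 'ba' = {A}
  T[3,4] 'ad' = {A,S,X3,X4}  orig:{A,S}
  T[0,2] 'dab' = ∅
  T[1,3] 'aba' = {A,S}
  T[2,4] 'bad' = ∅
  T[0,3] 'daba' = ∅
  T[1,4] 'abad' = {X3,X4}  orig:{}
  T[0,4] 'dabad' = {A,S}

S ∈ T[0,4] ⇒ YES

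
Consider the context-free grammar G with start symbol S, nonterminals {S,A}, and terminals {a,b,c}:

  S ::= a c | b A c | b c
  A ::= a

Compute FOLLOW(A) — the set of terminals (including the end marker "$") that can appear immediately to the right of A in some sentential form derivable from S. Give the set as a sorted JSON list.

FIRST sets, iterate to fixpoint:
pass 1:
  A via A→a: +{a}
  S via S→a c: +{a}
  S via S→b A c: +{b}
  S: {a,b}  A: {a}
pass 2: done
  S: {a,b}  A: {a}

FOLLOW iteration:
FOLLOW(S) := {$}
round 1:
  S→b A c: FOLLOW(A) ⊇ FIRST(c) = {c}; new: +{c}
  FOLLOW[S]={$}  FOLLOW[A]={c}
round 2: (stable)
  FOLLOW[S]={$}  FOLLOW[A]={c}

FOLLOW(A) = ["c"]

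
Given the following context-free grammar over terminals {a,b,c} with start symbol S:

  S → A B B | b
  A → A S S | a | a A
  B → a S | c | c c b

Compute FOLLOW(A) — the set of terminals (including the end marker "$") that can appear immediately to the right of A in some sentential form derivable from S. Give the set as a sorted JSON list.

FIRST sets, iterate to fixpoint:
round 1:
  A via A→a: +{a}
  B via B→a S: +{a}
  B via B→c: +{c}
  S via S→A B B: +{a}
  S via S→b: +{b}
  S: {a,b}  A: {a}  B: {a,c}
round 2: (no change)
  S: {a,b}  A: {a}  B: {a,c}

FOLLOW iteration:
FOLLOW(S) := {$}
[1]
  A→A S S: FOLLOW(A) ⊇ FIRST(S) = {a,b}; new: +{a,b}
  A→A S S: FOLLOW(S) ⊇ FIRST(S) = {a,b}; new: +{a,b}
  S→A B B: FOLLOW(A) ⊇ FIRST(B) = {a,c}; new: +{c}
  S→A B B: FOLLOW(B) ⊇ FIRST(B) = {a,c}; new: +{a,c}
  S→A B B: FOLLOW(B) ⊇ FOLLOW(S) ⊇ {$,a,b}; new: +{$,b}
  S: {$,a,b}  A: {a,b,c}  B: {$,a,b,c}
[2]
  A→A S S: FOLLOW(S) ⊇ FOLLOW(A) ⊇ {a,b,c}; new: +{c}
  S: {$,a,b,c}  A: {a,b,c}  B: {$,a,b,c}
[3] (no change)
  S: {$,a,b,c}  A: {a,b,c}  B: {$,a,b,c}

FOLLOW(A) = ["a", "b", "c"]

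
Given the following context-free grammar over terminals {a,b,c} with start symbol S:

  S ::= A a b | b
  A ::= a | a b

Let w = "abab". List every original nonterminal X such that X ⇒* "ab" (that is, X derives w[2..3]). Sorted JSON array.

Convert to CNF:
  S -> A X2 | b
  A -> T0 T1 | a
  T0 -> a
  T1 -> b
  X2 -> T0 T1

Fill CYK table bottom-up (cells [i..j] with 2 ≤ i ≤ j ≤ 3 only):
  T[2,2] 'a' = {A,T0}  orig:{A}
  T[3,3] 'b' = {S,T1}  orig:{S}
  T[2,3] 'ab' = {A,X2}  orig:{A}

Original NTs in T[2,3] deriving "ab": ["A"]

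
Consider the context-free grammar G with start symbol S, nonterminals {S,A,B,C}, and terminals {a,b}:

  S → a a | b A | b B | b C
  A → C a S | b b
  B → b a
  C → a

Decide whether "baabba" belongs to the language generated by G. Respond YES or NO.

Convert to CNF:
  S -> T0 T0 | T1 A | T1 B | T1 C
  A -> C X2 | T1 T1
  B -> T1 T0
  C -> a
  T0 -> a
  T1 -> b
  X2 -> T0 S

Fill CYK table bottom-up:
  cell(0,0) b: {T1}  orig:{}
  cell(1,1) a: {C,T0}  orig:{C}
  cell(2,2) a: {C,T0}  orig:{C}
  cell(3,3) b: {T1}  orig:{}
  cell(4,4) b: {T1}  orig:{}
  cell(5,5) a: {C,T0}  orig:{C}
  cell(0,1) ba: {B,S}
  cell(1,2) aa: {S}
  cell(2,3) ab: ∅
  cell(3,4) bb: {A}
  cell(4,5) ba: {B,S}
  cell(0,2) baa: ∅
  cell(1,3) aab: ∅
  cell(2,4) abb: ∅
  cell(3,5) bba: {S}
  cell(0,3) baab: ∅
  cell(1,4) aabb: ∅
  cell(2,5) abba: {X2}  orig:{}
  cell(0,4) baabb: ∅
  cell(1,5) aabba: {A}
  cell(0,5) baabba: {S}

S ∈ T[0,5] ⇒ YES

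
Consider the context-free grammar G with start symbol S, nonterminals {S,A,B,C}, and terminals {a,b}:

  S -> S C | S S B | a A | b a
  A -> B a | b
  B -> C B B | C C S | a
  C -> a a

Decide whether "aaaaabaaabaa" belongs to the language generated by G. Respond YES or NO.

CNF form of G:
  S -> S C | S X4 | T0 A | T1 T0
  A -> B T0 | b
  B -> C X2 | C X3 | a
  C -> T0 T0
  T0 -> a
  T1 -> b
  X2 -> B B
  X3 -> C S
  X4 -> S B

CYK table (by increasing span):
  T[0,0] 'a' = {B,T0}  orig:{B}
  T[1,1] 'a' = {B,T0}  orig:{B}
  T[2,2] 'a' = {B,T0}  orig:{B}
  T[3,3] 'a' = {B,T0}  orig:{B}
  T[4,4] 'a' = {B,T0}  orig:{B}
  T[5,5] 'b' = {A,T1}  orig:{A}
  T[6,6] 'a' = {B,T0}  orig:{B}
  T[7,7] 'a' = {B,T0}  orig:{B}
  T[8,8] 'a' = {B,T0}  orig:{B}
  T[9,9] 'b' = {A,T1}  orig:{A}
  T[10,10] 'a' = {B,T0}  orig:{B}
  T[11,11] 'a' = {B,T0}  orig:{B}
  T[0,1] 'aa' = {A,C,X2}  orig:{A,C}
  T[1,2] 'aa' = {A,C,X2}  orig:{A,C}
  T[2,3] 'aa' = {A,C,X2}  orig:{A,C}
  T[3,4] 'aa' = {A,C,X2}  orig:{A,C}
  T[4,5] 'ab' = {S}
  T[5,6] 'ba' = {S}
  T[6,7] 'aa' = {A,C,X2}  orig:{A,C}
  T[7,8] 'aa' = {A,C,X2}  orig:{A,C}
  T[8,9] 'ab' = {S}
  T[9,10] 'ba' = {S}
  T[10,11] 'aa' = {A,C,X2}  orig:{A,C}
  T[0,2] 'aaa' = {S}
  T[1,3] 'aaa' = {S}
  T[2,4] 'aaa' = {S}
  T[3,5] 'aab' = ∅
  T[4,6] 'aba' = {X4}  orig:{}
  T[5,7] 'baa' = {X4}  orig:{}
  T[6,8] 'aaa' = {S}
  T[7,9] 'aab' = ∅
  T[8,10] 'aba' = {X4}  orig:{}
  T[9,11] 'baa' = {X4}  orig:{}
  T[0,3] 'aaaa' = {B,X4}  orig:{B}
  T[1,4] 'aaaa' = {B,X4}  orig:{B}
  T[2,5] 'aaab' = {X3}  orig:{}
  T[3,6] 'aaba' = {X3}  orig:{}
  T[4,7] 'abaa' = {S}
  T[5,8] 'baaa' = {S}
  T[6,9] 'aaab' = {X3}  orig:{}
  T[7,10] 'aaba' = {X3}  orig:{}
  T[8,11] 'abaa' = {S}
  T[0,4] 'aaaaa' = {A,S,X2,X3}  orig:{A,S}
  T[1,5] 'aaaab' = ∅
  T[2,6] 'aaaba' = ∅
  T[3,7] 'aabaa' = ∅
  T[4,8] 'abaaa' = {X4}  orig:{}
  T[5,9] 'baaab' = ∅
  T[6,10] 'aaaba' = ∅
  T[7,11] 'aabaa' = ∅
  T[0,5] 'aaaaab' = {B}
  T[1,6] 'aaaaba' = {B,S}
  T[2,7] 'aaabaa' = {S,X3}  orig:{S}
  T[3,8] 'aabaaa' = {X3}  orig:{}
  T[4,9] 'abaaab' = ∅
  T[5,10] 'baaaba' = ∅
  T[6,11] 'aaabaa' = {S,X3}  orig:{S}
  T[0,6] 'aaaaaba' = {A,X2}  orig:{A}
  T[1,7] 'aaaabaa' = {A,X2,X4}  orig:{A}
  T[2,8] 'aaabaaa' = {X4}  orig:{}
  T[3,9] 'aabaaab' = ∅
  T[4,10] 'abaaaba' = {S}
  T[5,11] 'baaabaa' = {S}
  T[0,7] 'aaaaabaa' = {B,S,X3}  orig:{B,S}
  T[1,8] 'aaaabaaa' = {B,S}
  T[2,9] 'aaabaaab' = ∅
  T[3,10] 'aabaaaba' = ∅
  T[4,11] 'abaaabaa' = {X4}  orig:{}
  T[0,8] 'aaaaabaaa' = {A,X2,X4}  orig:{A}
  T[1,9] 'aaaabaaab' = ∅
  T[2,10] 'aaabaaaba' = {S,X3}  orig:{S}
  T[3,11] 'aabaaabaa' = {X3}  orig:{}
  T[0,9] 'aaaaabaaab' = ∅
  T[1,10] 'aaaabaaaba' = ∅
  T[2,11] 'aaabaaabaa' = {X4}  orig:{}
  T[0,10] 'aaaaabaaaba' = {B,S,X3}  orig:{B,S}
  T[1,11] 'aaaabaaabaa' = {B,S}
  T[0,11] 'aaaaabaaabaa' = {A,X2,X4}  orig:{A}

S ∉ T[0,11] ⇒ NO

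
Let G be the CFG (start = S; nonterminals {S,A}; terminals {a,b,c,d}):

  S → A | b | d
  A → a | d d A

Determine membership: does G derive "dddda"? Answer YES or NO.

CNF form of G:
  S -> T0 X2 | a | b | d
  A -> T0 X1 | a
  T0 -> d
  X1 -> T0 A
  X2 -> T0 A

Fill CYK table bottom-up:
  [0..0]={S,T0}  "d"  orig:{S}
  [1..1]={S,T0}  "d"  orig:{S}
  [2..2]={S,T0}  "d"  orig:{S}
  [3..3]={S,T0}  "d"  orig:{S}
  [4..4]={A,S}  "a"
  [0..1]=∅  "dd"
  [1..2]=∅  "dd"
  [2..3]=∅  "dd"
  [3..4]={X1,X2}  "da"  orig:{}
  [0..2]=∅  "ddd"
  [1..3]=∅  "ddd"
  [2..4]={A,S}  "dda"
  [0..3]=∅  "dddd"
  [1..4]={X1,X2}  "ddda"  orig:{}
  [0..4]={A,S}  "dddda"

S ∈ T[0,4] ⇒ YES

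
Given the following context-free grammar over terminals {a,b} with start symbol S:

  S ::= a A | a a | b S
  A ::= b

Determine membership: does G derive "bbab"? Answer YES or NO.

CNF form of G:
  S -> T0 A | T0 T0 | T1 S
  A -> b
  T0 -> a
  T1 -> b

CYK fill:
  cell(0,0) b: {A,T1}  orig:{A}
  cell(1,1) b: {A,T1}  orig:{A}
  cell(2,2) a: {T0}  orig:{}
  cell(3,3) b: {A,T1}  orig:{A}
  cell(0,1) bb: ∅
  cell(1,2) ba: ∅
  cell(2,3) ab: {S}
  cell(0,2) bba: ∅
  cell(1,3) bab: {S}
  cell(0,3) bbab: {S}

S ∈ T[0,3] ⇒ YES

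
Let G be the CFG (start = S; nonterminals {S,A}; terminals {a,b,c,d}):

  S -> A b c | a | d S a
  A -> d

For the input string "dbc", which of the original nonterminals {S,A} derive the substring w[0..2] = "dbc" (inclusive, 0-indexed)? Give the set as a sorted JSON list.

CNF form of G:
  S -> A X4 | T2 X5 | a
  A -> d
  T0 -> b
  T1 -> c
  T2 -> d
  T3 -> a
  X4 -> T0 T1
  X5 -> S T3

Fill CYK table bottom-up — only the sub-triangle for w[0..2]:
  cell(0,0) d: {A,T2}  orig:{A}
  cell(1,1) b: {T0}  orig:{}
  cell(2,2) c: {T1}  orig:{}
  cell(0,1) db: ∅
  cell(1,2) bc: {X4}  orig:{}
  cell(0,2) dbc: {S}

Original NTs in T[0,2] deriving "dbc": ["S"]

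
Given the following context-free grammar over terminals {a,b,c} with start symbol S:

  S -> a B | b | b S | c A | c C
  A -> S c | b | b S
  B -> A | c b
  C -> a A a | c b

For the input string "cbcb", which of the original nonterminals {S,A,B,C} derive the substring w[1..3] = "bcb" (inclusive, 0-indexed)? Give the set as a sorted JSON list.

CNF form of G:
  S -> T0 A | T0 C | T1 S | T2 B | b
  A -> S T0 | T1 S | b
  B -> S T0 | T0 T1 | T1 S | b
  C -> T0 T1 | T2 X3
  T0 -> c
  T1 -> b
  T2 -> a
  X3 -> A T2

CYK fill (cells [i..j] with 1 ≤ i ≤ j ≤ 3 only):
  [1..1]={A,B,S,T1}  "b"  orig:{A,B,S}
  [2..2]={T0}  "c"  orig:{}
  [3..3]={A,B,S,T1}  "b"  orig:{A,B,S}
  [1..2]={A,B}  "bc"
  [2..3]={B,C,S}  "cb"
  [1..3]={A,B,S}  "bcb"

Original NTs in T[1,3] deriving "bcb": ["A", "B", "S"]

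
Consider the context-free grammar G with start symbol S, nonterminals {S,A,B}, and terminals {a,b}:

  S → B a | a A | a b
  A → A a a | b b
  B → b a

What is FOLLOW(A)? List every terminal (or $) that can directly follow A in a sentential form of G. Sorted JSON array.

FIRST iteration:
pass 1:
  A via A→b b: +{b}
  B via B→b a: +{b}
  S via S→B a: +{b}
  S via S→a A: +{a}
  S: {a,b}  A: {b}  B: {b}
pass 2: (no change)
  S: {a,b}  A: {b}  B: {b}

Compute FOLLOW by fixpoint:
FOLLOW(S) := {$}
pass 1:
  A→A a a: FOLLOW(A) ⊇ FIRST(a) = {a}; new: +{a}
  S→B a: FOLLOW(B) ⊇ FIRST(a) = {a}; new: +{a}
  S→a A: FOLLOW(A) ⊇ FOLLOW(S) ⊇ {$}; new: +{$}
  FOLLOW(S)={$}  FOLLOW(A)={$,a}  FOLLOW(B)={a}
pass 2: (no change)
  FOLLOW(S)={$}  FOLLOW(A)={$,a}  FOLLOW(B)={a}

FOLLOW(A) = ["$", "a"]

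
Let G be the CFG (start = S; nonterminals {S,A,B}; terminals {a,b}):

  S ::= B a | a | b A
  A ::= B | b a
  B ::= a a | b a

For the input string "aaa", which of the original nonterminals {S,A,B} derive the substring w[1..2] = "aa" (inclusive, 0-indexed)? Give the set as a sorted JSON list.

CNF form of G:
  S -> B T0 | T1 A | a
  A -> T0 T0 | T1 T0
  B -> T0 T0 | T1 T0
  T0 -> a
  T1 -> b

Fill CYK table bottom-up (cells [i..j] with 1 ≤ i ≤ j ≤ 2 only):
  [1..1]={S,T0}  "a"  orig:{S}
  [2..2]={S,T0}  "a"  orig:{S}
  [1..2]={A,B}  "aa"

Original NTs in T[1,2] deriving "aa": ["A", "B"]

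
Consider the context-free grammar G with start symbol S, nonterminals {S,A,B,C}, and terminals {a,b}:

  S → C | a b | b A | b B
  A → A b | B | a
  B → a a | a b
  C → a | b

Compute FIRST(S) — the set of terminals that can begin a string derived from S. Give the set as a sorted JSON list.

FIRST iteration:
[1]
  A via A→a: +{a}
  B via B→a a: +{a}
  C via C→a: +{a}
  C via C→b: +{b}
  S via S→C: +{a,b}
  S: {a,b}  A: {a}  B: {a}  C: {a,b}
[2] (stable)
  S: {a,b}  A: {a}  B: {a}  C: {a,b}

FIRST(S) = ["a", "b"]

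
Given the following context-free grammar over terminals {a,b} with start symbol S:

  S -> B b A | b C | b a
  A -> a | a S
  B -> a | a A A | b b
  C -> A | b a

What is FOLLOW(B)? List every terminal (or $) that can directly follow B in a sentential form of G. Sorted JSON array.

FIRST sets, iterate to fixpoint:
[1]
  A via A→a: +{a}
  B via B→a: +{a}
  B via B→b b: +{b}
  C via C→A: +{a}
  C via C→b a: +{b}
  S via S→B b A: +{a,b}
  FIRST(S)={a,b}  FIRST(A)={a}  FIRST(B)={a,b}  FIRST(C)={a,b}
[2] (stable)
  FIRST(S)={a,b}  FIRST(A)={a}  FIRST(B)={a,b}  FIRST(C)={a,b}

FOLLOW sets:
seed FOLLOW(S) with $
pass 1:
  B→a A A: FOLLOW(A) ⊇ FIRST(A) = {a}; new: +{a}
  S→B b A: FOLLOW(B) ⊇ FIRST(b) = {b}; new: +{b}
  S→B b A: FOLLOW(A) ⊇ FOLLOW(S) ⊇ {$}; new: +{$}
  S→b C: FOLLOW(C) ⊇ FOLLOW(S) ⊇ {$}; new: +{$}
  FOLLOW(S)={$}  FOLLOW(A)={$,a}  FOLLOW(B)={b}  FOLLOW(C)={$}
pass 2:
  A→a S: FOLLOW(S) ⊇ FOLLOW(A) ⊇ {$,a}; new: +{a}
  B→a A A: FOLLOW(A) ⊇ FOLLOW(B) ⊇ {b}; new: +{b}
  S→b C: FOLLOW(C) ⊇ FOLLOW(S) ⊇ {$,a}; new: +{a}
  FOLLOW(S)={$,a}  FOLLOW(A)={$,a,b}  FOLLOW(B)={b}  FOLLOW(C)={$,a}
pass 3:
  A→a S: FOLLOW(S) ⊇ FOLLOW(A) ⊇ {$,a,b}; new: +{b}
  S→b C: FOLLOW(C) ⊇ FOLLOW(S) ⊇ {$,a,b}; new: +{b}
  FOLLOW(S)={$,a,b}  FOLLOW(A)={$,a,b}  FOLLOW(B)={b}  FOLLOW(C)={$,a,b}
pass 4: (no change)
  FOLLOW(S)={$,a,b}  FOLLOW(A)={$,a,b}  FOLLOW(B)={b}  FOLLOW(C)={$,a,b}

FOLLOW(B) = ["b"]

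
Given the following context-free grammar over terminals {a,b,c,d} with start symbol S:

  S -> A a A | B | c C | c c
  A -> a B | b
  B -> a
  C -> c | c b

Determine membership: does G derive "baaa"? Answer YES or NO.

Convert to CNF:
  S -> A X3 | T1 C | T1 T1 | a
  A -> T0 B | b
  B -> a
  C -> T1 T2 | c
  T0 -> a
  T1 -> c
  T2 -> b
  X3 -> T0 A

CYK fill:
  [0..0]={A,T2}  "b"  orig:{A}
  [1..1]={B,S,T0}  "a"  orig:{B,S}
  [2..2]={B,S,T0}  "a"  orig:{B,S}
  [3..3]={B,S,T0}  "a"  orig:{B,S}
  [0..1]=∅  "ba"
  [1..2]={A}  "aa"
  [2..3]={A}  "aa"
  [0..2]=∅  "baa"
  [1..3]={X3}  "aaa"  orig:{}
  [0..3]={S}  "baaa"

S ∈ T[0,3] ⇒ YES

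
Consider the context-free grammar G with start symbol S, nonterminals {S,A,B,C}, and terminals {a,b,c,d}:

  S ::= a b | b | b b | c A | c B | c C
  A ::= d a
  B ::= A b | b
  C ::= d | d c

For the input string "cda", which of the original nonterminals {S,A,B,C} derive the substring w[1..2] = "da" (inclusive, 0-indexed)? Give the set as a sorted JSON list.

CNF form of G:
  S -> T1 T2 | T2 T2 | T3 A | T3 B | T3 C | b
  A -> T0 T1
  B -> A T2 | b
  C -> T0 T3 | d
  T0 -> d
  T1 -> a
  T2 -> b
  T3 -> c

Fill CYK table bottom-up — only the sub-triangle for w[1..2]:
  T[1,1] 'd' = {C,T0}  orig:{C}
  T[2,2] 'a' = {T1}  orig:{}
  T[1,2] 'da' = {A}

Original NTs in T[1,2] deriving "da": ["A"]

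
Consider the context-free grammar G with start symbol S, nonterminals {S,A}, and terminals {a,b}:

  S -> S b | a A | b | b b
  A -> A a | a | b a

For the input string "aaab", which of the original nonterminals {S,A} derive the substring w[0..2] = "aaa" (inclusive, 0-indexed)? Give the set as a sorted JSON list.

CNF form of G:
  S -> S T1 | T0 A | T1 T1 | b
  A -> A T0 | T1 T0 | a
  T0 -> a
  T1 -> b

CYK table (by increasing span) (cells [i..j] with 0 ≤ i ≤ j ≤ 2 only):
  cell(0,0) a: {A,T0}  orig:{A}
  cell(1,1) a: {A,T0}  orig:{A}
  cell(2,2) a: {A,T0}  orig:{A}
  cell(0,1) aa: {A,S}
  cell(1,2) aa: {A,S}
  cell(0,2) aaa: {A,S}

Original NTs in T[0,2] deriving "aaa": ["A", "S"]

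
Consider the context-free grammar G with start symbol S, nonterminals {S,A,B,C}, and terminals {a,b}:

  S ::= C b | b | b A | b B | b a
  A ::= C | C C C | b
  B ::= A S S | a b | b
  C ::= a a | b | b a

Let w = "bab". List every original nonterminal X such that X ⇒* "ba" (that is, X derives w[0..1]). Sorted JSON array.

Convert to CNF:
  S -> C T1 | T1 A | T1 B | T1 T0 | b
  A -> C X2 | T0 T0 | T1 T0 | b
  B -> A X3 | T0 T1 | b
  C -> T0 T0 | T1 T0 | b
  T0 -> a
  T1 -> b
  X2 -> C C
  X3 -> S S

CYK table (by increasing span) (cells [i..j] with 0 ≤ i ≤ j ≤ 1 only):
  [0..0]={A,B,C,S,T1}  "b"  orig:{A,B,C,S}
  [1..1]={T0}  "a"  orig:{}
  [0..1]={A,C,S}  "ba"

Original NTs in T[0,1] deriving "ba": ["A", "C", "S"]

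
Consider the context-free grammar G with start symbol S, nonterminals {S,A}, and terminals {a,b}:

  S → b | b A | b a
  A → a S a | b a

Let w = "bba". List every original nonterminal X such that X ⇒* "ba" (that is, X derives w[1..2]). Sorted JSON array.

CNF form of G:
  S -> T1 A | T1 T0 | b
  A -> T0 X2 | T1 T0
  T0 -> a
  T1 -> b
  X2 -> S T0

CYK fill, restricted to cells inside w[1..2]:
  cell(1,1) b: {S,T1}  orig:{S}
  cell(2,2) a: {T0}  orig:{}
  cell(1,2) ba: {A,S,X2}  orig:{A,S}

Original NTs in T[1,2] deriving "ba": ["A", "S"]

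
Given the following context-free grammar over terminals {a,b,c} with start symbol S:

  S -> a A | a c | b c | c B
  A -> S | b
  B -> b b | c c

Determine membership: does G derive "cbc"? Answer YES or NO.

CNF form of G:
  S -> T0 A | T0 T1 | T1 B | T2 T1
  A -> T0 A | T0 T1 | T1 B | T2 T1 | b
  B -> T1 T1 | T2 T2
  T0 -> a
  T1 -> c
  T2 -> b

CYK table (by increasing span):
  T[0,0] 'c' = {T1}  orig:{}
  T[1,1] 'b' = {A,T2}  orig:{A}
  T[2,2] 'c' = {T1}  orig:{}
  T[0,1] 'cb' = ∅
  T[1,2] 'bc' = {A,S}
  T[0,2] 'cbc' = ∅

S ∉ T[0,2] ⇒ NO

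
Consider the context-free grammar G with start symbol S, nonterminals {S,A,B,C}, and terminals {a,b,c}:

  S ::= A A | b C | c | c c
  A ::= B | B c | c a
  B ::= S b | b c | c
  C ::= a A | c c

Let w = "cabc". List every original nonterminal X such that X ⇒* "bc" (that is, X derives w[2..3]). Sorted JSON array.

CNF form of G:
  S -> A A | T0 T0 | T1 C | c
  A -> B T0 | S T1 | T0 T2 | T1 T0 | c
  B -> S T1 | T1 T0 | c
  C -> T0 T0 | T2 A
  T0 -> c
  T1 -> b
  T2 -> a

Fill CYK table bottom-up (cells [i..j] with 2 ≤ i ≤ j ≤ 3 only):
  [2..2]={T1}  "b"  orig:{}
  [3..3]={A,B,S,T0}  "c"  orig:{A,B,S}
  [2..3]={A,B}  "bc"

Original NTs in T[2,3] deriving "bc": ["A", "B"]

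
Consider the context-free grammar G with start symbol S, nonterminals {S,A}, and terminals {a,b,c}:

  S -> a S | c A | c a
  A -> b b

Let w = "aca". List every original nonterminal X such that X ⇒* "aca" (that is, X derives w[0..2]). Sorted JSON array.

CNF form of G:
  S -> T1 S | T2 A | T2 T1
  A -> T0 T0
  T0 -> b
  T1 -> a
  T2 -> c

CYK fill, restricted to cells inside w[0..2]:
  [0..0]={T1}  "a"  orig:{}
  [1..1]={T2}  "c"  orig:{}
  [2..2]={T1}  "a"  orig:{}
  [0..1]=∅  "ac"
  [1..2]={S}  "ca"
  [0..2]={S}  "aca"

Original NTs in T[0,2] deriving "aca": ["S"]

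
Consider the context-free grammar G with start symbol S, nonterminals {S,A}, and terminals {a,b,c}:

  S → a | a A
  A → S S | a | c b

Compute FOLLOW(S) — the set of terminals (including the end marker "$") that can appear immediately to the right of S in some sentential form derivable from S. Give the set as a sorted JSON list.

FIRST sets, iterate to fixpoint:
pass 1:
  A via A→a: +{a}
  A via A→c b: +{c}
  S via S→a: +{a}
  S: {a}  A: {a,c}
pass 2: done
  S: {a}  A: {a,c}

FOLLOW iteration:
initialize: $ ∈ FOLLOW(S)
pass 1:
  A→S S: FOLLOW(S) ⊇ FIRST(S) = {a}; new: +{a}
  S→a A: FOLLOW(A) ⊇ FOLLOW(S) ⊇ {$,a}; new: +{$,a}
  FOLLOW[S]={$,a}  FOLLOW[A]={$,a}
pass 2: (no change)
  FOLLOW[S]={$,a}  FOLLOW[A]={$,a}

FOLLOW(S) = ["$", "a"]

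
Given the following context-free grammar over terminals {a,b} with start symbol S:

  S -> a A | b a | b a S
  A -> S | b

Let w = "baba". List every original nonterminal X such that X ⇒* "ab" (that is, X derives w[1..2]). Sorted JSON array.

CNF form of G:
  S -> T0 A | T1 T0 | T1 X3
  A -> T0 A | T1 T0 | T1 X2 | b
  T0 -> a
  T1 -> b
  X2 -> T0 S
  X3 -> T0 S

Fill CYK table bottom-up, restricted to cells inside w[1..2]:
  T[1,1] 'a' = {T0}  orig:{}
  T[2,2] 'b' = {A,T1}  orig:{A}
  T[1,2] 'ab' = {A,S}

Original NTs in T[1,2] deriving "ab": ["A", "S"]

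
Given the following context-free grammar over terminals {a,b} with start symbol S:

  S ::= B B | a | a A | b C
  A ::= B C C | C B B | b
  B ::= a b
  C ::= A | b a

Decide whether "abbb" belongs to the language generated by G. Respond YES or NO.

Convert to CNF:
  S -> B B | T0 A | T1 C | a
  A -> B X2 | C X3 | b
  B -> T0 T1
  C -> B X4 | C X5 | T1 T0 | b
  T0 -> a
  T1 -> b
  X2 -> C C
  X3 -> B B
  X4 -> C C
  X5 -> B B

CYK table (by increasing span):
  cell(0,0) a: {S,T0}  orig:{S}
  cell(1,1) b: {A,C,T1}  orig:{A,C}
  cell(2,2) b: {A,C,T1}  orig:{A,C}
  cell(3,3) b: {A,C,T1}  orig:{A,C}
  cell(0,1) ab: {B,S}
  cell(1,2) bb: {S,X2,X4}  orig:{S}
  cell(2,3) bb: {S,X2,X4}  orig:{S}
  cell(0,2) abb: ∅
  cell(1,3) bbb: ∅
  cell(0,3) abbb: {A,C}

S ∉ T[0,3] ⇒ NO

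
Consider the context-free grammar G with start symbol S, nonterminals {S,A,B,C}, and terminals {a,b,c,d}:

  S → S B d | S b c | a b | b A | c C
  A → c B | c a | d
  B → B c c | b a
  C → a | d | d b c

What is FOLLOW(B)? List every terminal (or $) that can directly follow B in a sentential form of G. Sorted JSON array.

Compute FIRST by fixpoint:
iter 1:
  A via A→c B: +{c}
  A via A→d: +{d}
  B via B→b a: +{b}
  C via C→a: +{a}
  C via C→d: +{d}
  S via S→a b: +{a}
  S via S→b A: +{b}
  S via S→c C: +{c}
  S: {a,b,c}  A: {c,d}  B: {b}  C: {a,d}
iter 2: done
  S: {a,b,c}  A: {c,d}  B: {b}  C: {a,d}

FOLLOW iteration:
initialize: $ ∈ FOLLOW(S)
pass 1:
  B→B c c: FOLLOW(B) ⊇ FIRST(c) = {c}; new: +{c}
  S→S B d: FOLLOW(S) ⊇ FIRST(B) = {b}; new: +{b}
  S→S B d: FOLLOW(B) ⊇ FIRST(d) = {d}; new: +{d}
  S→b A: FOLLOW(A) ⊇ FOLLOW(S) ⊇ {$,b}; new: +{$,b}
  S→c C: FOLLOW(C) ⊇ FOLLOW(S) ⊇ {$,b}; new: +{$,b}
  FOLLOW[S]={$,b}  FOLLOW[A]={$,b}  FOLLOW[B]={c,d}  FOLLOW[C]={$,b}
pass 2:
  A→c B: FOLLOW(B) ⊇ FOLLOW(A) ⊇ {$,b}; new: +{$,b}
  FOLLOW[S]={$,b}  FOLLOW[A]={$,b}  FOLLOW[B]={$,b,c,d}  FOLLOW[C]={$,b}
pass 3: (stable)
  FOLLOW[S]={$,b}  FOLLOW[A]={$,b}  FOLLOW[B]={$,b,c,d}  FOLLOW[C]={$,b}

FOLLOW(B) = ["$", "b", "c", "d"]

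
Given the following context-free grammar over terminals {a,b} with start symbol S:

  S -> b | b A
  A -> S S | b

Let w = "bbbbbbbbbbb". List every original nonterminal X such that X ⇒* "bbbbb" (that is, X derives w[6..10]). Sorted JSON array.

CNF form of G:
  S -> T0 A | b
  A -> S S | b
  T0 -> b

Fill CYK table bottom-up, restricted to cells inside w[6..10]:
  [6..6]={A,S,T0}  "b"  orig:{A,S}
  [7..7]={A,S,T0}  "b"  orig:{A,S}
  [8..8]={A,S,T0}  "b"  orig:{A,S}
  [9..9]={A,S,T0}  "b"  orig:{A,S}
  [10..10]={A,S,T0}  "b"  orig:{A,S}
  [6..7]={A,S}  "bb"
  [7..8]={A,S}  "bb"
  [8..9]={A,S}  "bb"
  [9..10]={A,S}  "bb"
  [6..8]={A,S}  "bbb"
  [7..9]={A,S}  "bbb"
  [8..10]={A,S}  "bbb"
  [6..9]={A,S}  "bbbb"
  [7..10]={A,S}  "bbbb"
  [6..10]={A,S}  "bbbbb"

Original NTs in T[6,10] deriving "bbbbb": ["A", "S"]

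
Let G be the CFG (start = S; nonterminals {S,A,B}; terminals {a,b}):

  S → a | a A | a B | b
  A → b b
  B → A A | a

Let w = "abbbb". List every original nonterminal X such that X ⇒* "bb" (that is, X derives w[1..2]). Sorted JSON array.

Convert to CNF:
  S -> T1 A | T1 B | a | b
  A -> T0 T0
  B -> A A | a
  T0 -> b
  T1 -> a

CYK fill, restricted to cells inside w[1..2]:
  T[1,1] 'b' = {S,T0}  orig:{S}
  T[2,2] 'b' = {S,T0}  orig:{S}
  T[1,2] 'bb' = {A}

Original NTs in T[1,2] deriving "bb": ["A"]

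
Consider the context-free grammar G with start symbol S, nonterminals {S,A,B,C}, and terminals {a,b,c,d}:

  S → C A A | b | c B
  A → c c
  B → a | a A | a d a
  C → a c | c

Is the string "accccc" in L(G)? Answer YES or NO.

Convert to CNF:
  S -> C X4 | T0 B | b
  A -> T0 T0
  B -> T1 A | T1 X3 | a
  C -> T1 T0 | c
  T0 -> c
  T1 -> a
  T2 -> d
  X3 -> T2 T1
  X4 -> A A

CYK fill:
  cell(0,0) a: {B,T1}  orig:{B}
  cell(1,1) c: {C,T0}  orig:{C}
  cell(2,2) c: {C,T0}  orig:{C}
  cell(3,3) c: {C,T0}  orig:{C}
  cell(4,4) c: {C,T0}  orig:{C}
  cell(5,5) c: {C,T0}  orig:{C}
  cell(0,1) ac: {C}
  cell(1,2) cc: {A}
  cell(2,3) cc: {A}
  cell(3,4) cc: {A}
  cell(4,5) cc: {A}
  cell(0,2) acc: {B}
  cell(1,3) ccc: ∅
  cell(2,4) ccc: ∅
  cell(3,5) ccc: ∅
  cell(0,3) accc: ∅
  cell(1,4) cccc: {X4}  orig:{}
  cell(2,5) cccc: {X4}  orig:{}
  cell(0,4) acccc: ∅
  cell(1,5) ccccc: {S}
  cell(0,5) accccc: {S}

S ∈ T[0,5] ⇒ YES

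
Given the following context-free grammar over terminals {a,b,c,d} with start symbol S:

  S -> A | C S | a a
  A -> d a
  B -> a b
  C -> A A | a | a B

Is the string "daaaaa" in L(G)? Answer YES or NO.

CNF form of G:
  S -> C S | T0 T1 | T1 T1
  A -> T0 T1
  B -> T1 T2
  C -> A A | T1 B | a
  T0 -> d
  T1 -> a
  T2 -> b

CYK table (by increasing span):
  cell(0,0) d: {T0}  orig:{}
  cell(1,1) a: {C,T1}  orig:{C}
  cell(2,2) a: {C,T1}  orig:{C}
  cell(3,3) a: {C,T1}  orig:{C}
  cell(4,4) a: {C,T1}  orig:{C}
  cell(5,5) a: {C,T1}  orig:{C}
  cell(0,1) da: {A,S}
  cell(1,2) aa: {S}
  cell(2,3) aa: {S}
  cell(3,4) aa: {S}
  cell(4,5) aa: {S}
  cell(0,2) daa: ∅
  cell(1,3) aaa: {S}
  cell(2,4) aaa: {S}
  cell(3,5) aaa: {S}
  cell(0,3) daaa: ∅
  cell(1,4) aaaa: {S}
  cell(2,5) aaaa: {S}
  cell(0,4) daaaa: ∅
  cell(1,5) aaaaa: {S}
  cell(0,5) daaaaa: ∅

S ∉ T[0,5] ⇒ NO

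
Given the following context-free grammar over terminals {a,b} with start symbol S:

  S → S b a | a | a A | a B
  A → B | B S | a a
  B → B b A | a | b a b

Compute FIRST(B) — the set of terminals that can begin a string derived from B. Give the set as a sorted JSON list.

FIRST iteration:
iter 1:
  A via A→a a: +{a}
  B via B→a: +{a}
  B via B→b a b: +{b}
  S via S→a: +{a}
  FIRST(S)={a}  FIRST(A)={a}  FIRST(B)={a,b}
iter 2:
  A via A→B: +{b}
  FIRST(S)={a}  FIRST(A)={a,b}  FIRST(B)={a,b}
iter 3: (stable)
  FIRST(S)={a}  FIRST(A)={a,b}  FIRST(B)={a,b}

FIRST(B) = ["a", "b"]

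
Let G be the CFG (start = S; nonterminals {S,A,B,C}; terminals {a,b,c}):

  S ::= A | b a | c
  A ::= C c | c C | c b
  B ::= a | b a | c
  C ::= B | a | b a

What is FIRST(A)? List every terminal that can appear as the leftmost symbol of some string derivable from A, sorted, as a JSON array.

Compute FIRST by fixpoint:
iter 1:
  A via A→c C: +{c}
  B via B→a: +{a}
  B via B→b a: +{b}
  B via B→c: +{c}
  C via C→B: +{a,b,c}
  S via S→A: +{c}
  S via S→b a: +{b}
  S: {b,c}  A: {c}  B: {a,b,c}  C: {a,b,c}
iter 2:
  A via A→C c: +{a,b}
  S via S→A: +{a}
  S: {a,b,c}  A: {a,b,c}  B: {a,b,c}  C: {a,b,c}
iter 3: — fixpoint
  S: {a,b,c}  A: {a,b,c}  B: {a,b,c}  C: {a,b,c}

FIRST(A) = ["a", "b", "c"]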